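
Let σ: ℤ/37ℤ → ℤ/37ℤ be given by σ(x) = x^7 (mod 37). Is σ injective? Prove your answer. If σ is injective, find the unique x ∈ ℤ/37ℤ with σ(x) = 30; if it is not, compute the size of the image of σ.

Since 37 is prime, the nonzero elements of ℤ/37ℤ form a cyclic group of order 36.
As gcd(7, 36) = 1, raising to the 7th power is a bijection on this group: if s^7 ≡ t^7 then (st^{−1})^7 = 1, and the only element of order dividing gcd(7, 36) = 1 is 1, so s = t.
With σ(0) = 0 this makes σ injective on all of ℤ/37ℤ, hence bijective (finite equal-size domain and codomain). In particular σ is injective.
Since σ is injective, we find the preimage of 30. The inverse of x ↦ x^7 on (ℤ/37ℤ)^× is x ↦ x^31, because 7·31 = 217 = 6·36 + 1 ≡ 1 (mod 36) and x^{36} = 1 for x ≠ 0 (Fermat). So σ⁻¹(30) = 30^31 mod 37.
Repeated squaring mod 37: 30^1 ≡ 30, 30^2 ≡ 30² = 900 ≡ 12, 30^4 ≡ 12² = 144 ≡ 33, 30^8 ≡ 33² = 1089 ≡ 16, 30^16 ≡ 16² = 256 ≡ 34. Since 31 = 16 + 8 + 4 + 2 + 1, 30^31 ≡ 34·16·33·12·30: 34·16 = 544 ≡ 26, then 26·33 = 858 ≡ 7, then 7·12 = 84 ≡ 10, then 10·30 = 300 ≡ 4. So 30^31 ≡ 4 (mod 37).
Hence σ⁻¹(30) = 4.

4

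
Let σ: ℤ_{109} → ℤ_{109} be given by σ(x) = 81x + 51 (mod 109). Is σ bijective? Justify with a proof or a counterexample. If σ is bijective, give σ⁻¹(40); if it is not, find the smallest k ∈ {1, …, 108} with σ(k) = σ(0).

51

If σ(u) = σ(v), then 81u ≡ 81v (mod 109). Because gcd(81, 109) = 1, we may cancel 81 to get u ≡ v (mod 109).
We now compute 81⁻¹ mod 109 explicitly. Euclid's algorithm: 109 = 1·81 + 28, 81 = 2·28 + 25, 28 = 1·25 + 3, 25 = 8·3 + 1; back-substituting gives 1 = 35·81 − 26·109, so 81⁻¹ ≡ 35 (mod 109).
For any y ∈ ℤ_{109}, x = 35(y − 51) mod 109 satisfies σ(x) = 81·35(y − 51) + 51 ≡ y (since 81·35 ≡ 1 mod 109). So every y has a preimage.
Hence σ is bijective.
Since σ is bijective, we find σ⁻¹(40): we need 81x ≡ 40 − 51 ≡ 98 (mod 109). Using 81⁻¹ = 35: x ≡ 35·98 = 3430 = 31·109 + 51, so x = 51.
Check: σ(51) = 81·51 + 51 = 4182 = 38·109 + 40 ≡ 40 (mod 109).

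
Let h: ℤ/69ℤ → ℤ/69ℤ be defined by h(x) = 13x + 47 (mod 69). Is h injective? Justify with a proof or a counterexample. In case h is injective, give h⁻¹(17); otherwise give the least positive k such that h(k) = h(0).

3

By definition, h is injective when h(s) = h(t) forces s = t.
If h(s) = h(t), then 13s ≡ 13t (mod 69). Because gcd(13, 69) = 1, we may cancel 13 to get s ≡ t (mod 69).
So h is injective.
We now compute 13⁻¹ mod 69 explicitly. Euclid's algorithm: 69 = 5·13 + 4, 13 = 3·4 + 1; back-substituting gives 1 = 16·13 − 3·69, so 13⁻¹ ≡ 16 (mod 69).
Since h is injective, we find h⁻¹(17): we need 13x ≡ 17 − 47 ≡ 39 (mod 69). Using 13⁻¹ = 16: x ≡ 16·39 = 624 = 9·69 + 3, so x = 3.
Check: h(3) = 13·3 + 47 = 86 = 1·69 + 17 ≡ 17 (mod 69).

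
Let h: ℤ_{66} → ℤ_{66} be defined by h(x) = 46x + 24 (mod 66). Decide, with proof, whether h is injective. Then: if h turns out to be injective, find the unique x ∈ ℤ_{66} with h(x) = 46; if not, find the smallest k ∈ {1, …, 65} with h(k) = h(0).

By definition, h is injective when h(a) = h(b) forces a = b.
We have gcd(46, 66) = 2 > 1. Taking a = 0 and b = 33: h(0) = 24 and h(33) = 46·33 + 24 = 1542 ≡ 24 (mod 66).
So h(0) = h(33) while 0 ≠ 33, thus h is not injective.
Since h is not injective, we find the least positive k with h(k) = h(0): this means 46k ≡ 0 (mod 66), i.e. 66 ∣ 46k. Since gcd(46, 66) = 2, dividing through by 2 this holds exactly when 33 ∣ 23k, and as gcd(23, 33) = 1, exactly when 33 ∣ k.
The smallest positive such k is 33.

33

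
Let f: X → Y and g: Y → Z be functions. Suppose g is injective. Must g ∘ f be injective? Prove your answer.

No. Take X = {0, 1}, Y = Z = {0, 1, 2}, f(0) = f(1) = 0, and g = identity (injective).
Then (g ∘ f)(0) = (g ∘ f)(1) = 0 with 0 ≠ 1, so g ∘ f is not injective.

not injective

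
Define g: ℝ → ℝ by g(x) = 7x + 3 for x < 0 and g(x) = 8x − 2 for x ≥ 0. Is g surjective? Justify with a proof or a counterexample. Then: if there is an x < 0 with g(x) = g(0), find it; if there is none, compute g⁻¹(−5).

-5/7

Both pieces are strictly increasing (slopes 7 and 8), so each is injective on its own interval.
The left piece maps (−∞, 0) onto (−∞, 3); the right piece maps [0, ∞) onto [−2, ∞).
The union (−∞, 3) ∪ [−2, ∞) covers ℝ, so g is surjective.
For the follow-up: the images overlap, so an x < 0 with g(x) = g(0) exists. g(0) = −2; solving 7x + 3 = −2 for x < 0 gives x = (−2 − 3)/7 = −5/7.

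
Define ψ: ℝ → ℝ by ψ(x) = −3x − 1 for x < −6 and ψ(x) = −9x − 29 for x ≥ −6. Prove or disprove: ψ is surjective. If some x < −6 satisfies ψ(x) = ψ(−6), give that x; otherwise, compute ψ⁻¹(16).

-26/3

Both pieces are strictly decreasing (slopes −3 and −9), so each is injective on its own interval.
The left piece maps (−∞, −6) onto (17, ∞); the right piece maps [−6, ∞) onto (−∞, 25].
The union (17, ∞) ∪ (−∞, 25] covers ℝ, so ψ is surjective.
For the follow-up: the images overlap, so an x < −6 with ψ(x) = ψ(−6) exists. ψ(−6) = 25; solving −3x − 1 = 25 for x < −6 gives x = (25 + 1)/(−3) = −26/3.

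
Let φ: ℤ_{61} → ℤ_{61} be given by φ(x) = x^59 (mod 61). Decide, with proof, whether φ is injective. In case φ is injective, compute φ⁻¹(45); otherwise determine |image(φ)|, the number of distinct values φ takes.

Since 61 is prime, the nonzero elements of ℤ_{61} form a cyclic group of order 60.
As gcd(59, 60) = 1, raising to the 59th power is a bijection on this group: if u^59 ≡ v^59 then (uv^{−1})^59 = 1, and the only element of order dividing gcd(59, 60) = 1 is 1, so u = v.
With φ(0) = 0 this makes φ injective on all of ℤ_{61}, hence bijective (finite equal-size domain and codomain). In particular φ is injective.
Since φ is injective, we find the preimage of 45. The inverse of x ↦ x^59 on (ℤ_{61})^× is x ↦ x^59, because 59·59 = 3481 = 58·60 + 1 ≡ 1 (mod 60) and x^{60} = 1 for x ≠ 0 (Fermat). So φ⁻¹(45) = 45^59 mod 61.
Repeated squaring mod 61: 45^1 ≡ 45, 45^2 ≡ 45² = 2025 ≡ 12, 45^4 ≡ 12² = 144 ≡ 22, 45^8 ≡ 22² = 484 ≡ 57, 45^16 ≡ 57² = 3249 ≡ 16, 45^32 ≡ 16² = 256 ≡ 12. Since 59 = 32 + 16 + 8 + 2 + 1, 45^59 ≡ 12·16·57·12·45: 12·16 = 192 ≡ 9, then 9·57 = 513 ≡ 25, then 25·12 = 300 ≡ 56, then 56·45 = 2520 ≡ 19. So 45^59 ≡ 19 (mod 61).
Hence φ⁻¹(45) = 19.

19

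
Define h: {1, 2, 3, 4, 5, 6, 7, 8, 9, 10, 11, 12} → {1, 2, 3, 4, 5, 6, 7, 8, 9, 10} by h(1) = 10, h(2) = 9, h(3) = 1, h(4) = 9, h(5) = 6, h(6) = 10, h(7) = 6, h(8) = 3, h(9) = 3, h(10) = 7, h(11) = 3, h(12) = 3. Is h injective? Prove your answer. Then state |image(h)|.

6

h(2) = 9 = h(4) with 2 ≠ 4, so h is not injective.
The image of h is {1, 3, 6, 7, 9, 10}, which has 6 elements.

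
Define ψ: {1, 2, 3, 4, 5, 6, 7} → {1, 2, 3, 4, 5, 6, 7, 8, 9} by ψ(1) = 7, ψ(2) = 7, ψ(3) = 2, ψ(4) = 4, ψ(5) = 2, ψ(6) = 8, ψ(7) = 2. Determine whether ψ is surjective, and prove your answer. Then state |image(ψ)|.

4

No element maps to 1, so ψ is not surjective.
The image of ψ is {2, 4, 7, 8}, which has 4 elements.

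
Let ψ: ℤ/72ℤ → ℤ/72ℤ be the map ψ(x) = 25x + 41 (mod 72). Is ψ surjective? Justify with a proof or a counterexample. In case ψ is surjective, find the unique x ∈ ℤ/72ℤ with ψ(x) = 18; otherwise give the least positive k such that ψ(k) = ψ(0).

25

Since gcd(25, 72) = 1, 25 is invertible modulo 72. Euclid's algorithm: 72 = 2·25 + 22, 25 = 1·22 + 3, 22 = 7·3 + 1; back-substituting gives 1 = 49·25 − 17·72, so 25⁻¹ ≡ 49 (mod 72).
Then y ↦ 49(y − 41) is a two-sided inverse to ψ, so every y ∈ ℤ/72ℤ has a preimage.
Thus ψ is surjective.
Since ψ is surjective, we compute ψ⁻¹(18): solve 25x + 41 ≡ 18 (mod 72), i.e. 25x ≡ 49 (mod 72).
Multiplying by 25⁻¹ = 49 gives x ≡ 49·49 = 2401 = 33·72 + 25 ≡ 25 (mod 72).
Check: ψ(25) = 25·25 + 41 = 666 = 9·72 + 18 ≡ 18 (mod 72).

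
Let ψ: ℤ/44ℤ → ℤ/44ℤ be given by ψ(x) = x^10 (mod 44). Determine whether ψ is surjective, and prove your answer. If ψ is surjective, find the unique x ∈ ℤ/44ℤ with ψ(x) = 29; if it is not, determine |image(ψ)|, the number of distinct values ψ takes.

ψ(1) = 1^10 = 1.
ψ(3): Repeated squaring mod 44: 3^1 ≡ 3, 3^2 ≡ 3² = 9, 3^4 ≡ 9² = 81 ≡ 37, 3^8 ≡ 37² = 1369 ≡ 5. Since 10 = 8 + 2, 3^10 ≡ 5·9: 5·9 = 45 ≡ 1. So 3^10 ≡ 1 (mod 44).
So ψ(1) = ψ(3) = 1 while 1 ≠ 3, thus ψ is not injective.
A non-injective map from the 44-element set ℤ/44ℤ to itself takes at most 43 distinct values, so it cannot be surjective. Hence ψ is not surjective.
Since ψ is not surjective, we determine |image(ψ)|. Computing x^10 mod 44 for each x (by repeated squaring, reducing mod 44 at every step), the values ψ(0), ψ(1), …, ψ(43) are: 0, 1, 12, 1, 12, 1, 12, 1, 12, 1, 12, 33, 12, 1, 12, 1, 12, 1, 12, 1, 12, 1, 0, 1, 12, 1, 12, 1, 12, 1, 12, 1, 12, 33, 12, 1, 12, 1, 12, 1, 12, 1, 12, 1.
The distinct values are {0, 1, 12, 33}; there are 4 of them.

4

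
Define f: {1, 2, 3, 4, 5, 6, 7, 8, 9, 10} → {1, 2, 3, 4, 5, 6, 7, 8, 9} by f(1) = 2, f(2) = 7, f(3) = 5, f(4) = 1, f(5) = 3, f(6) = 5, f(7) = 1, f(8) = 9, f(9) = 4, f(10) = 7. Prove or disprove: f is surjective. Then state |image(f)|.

No element maps to 6, so f is not surjective.
The image of f is {1, 2, 3, 4, 5, 7, 9}, which has 7 elements.

7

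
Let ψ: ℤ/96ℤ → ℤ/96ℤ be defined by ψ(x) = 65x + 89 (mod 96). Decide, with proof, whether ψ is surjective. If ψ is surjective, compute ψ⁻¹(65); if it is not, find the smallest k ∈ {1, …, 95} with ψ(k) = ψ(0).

72

Since gcd(65, 96) = 1, 65 is invertible modulo 96. Euclid's algorithm: 96 = 1·65 + 31, 65 = 2·31 + 3, 31 = 10·3 + 1; back-substituting gives 1 = 65·65 − 44·96, so 65⁻¹ ≡ 65 (mod 96).
For any y ∈ ℤ/96ℤ, x = 65(y − 89) mod 96 satisfies ψ(x) = 65·65(y − 89) + 89 ≡ y (since 65·65 ≡ 1 mod 96). So every y has a preimage.
Hence ψ is surjective.
Since ψ is surjective, we compute ψ⁻¹(65): solve 65x + 89 ≡ 65 (mod 96), i.e. 65x ≡ 72 (mod 96).
Multiplying by 65⁻¹ = 65 gives x ≡ 65·72 = 4680 = 48·96 + 72 ≡ 72 (mod 96).
Check: ψ(72) = 65·72 + 89 = 4769 = 49·96 + 65 ≡ 65 (mod 96).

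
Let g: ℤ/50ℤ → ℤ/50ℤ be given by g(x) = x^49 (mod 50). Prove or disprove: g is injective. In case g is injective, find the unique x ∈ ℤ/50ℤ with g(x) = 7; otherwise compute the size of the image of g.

g(0) = 0^49 = 0.
g(10): Repeated squaring mod 50: 10^1 ≡ 10, 10^2 ≡ 10² = 100 ≡ 0, 10^4 ≡ 0² = 0, 10^8 ≡ 0² = 0, 10^16 ≡ 0² = 0, 10^32 ≡ 0² = 0. Since 49 = 32 + 16 + 1, 10^49 ≡ 0·0·10: 0·0 = 0, then 0·10 = 0. So 10^49 ≡ 0 (mod 50).
So g(0) = g(10) = 0 while 0 ≠ 10, so g is not injective.
Since g is not injective, we determine |image(g)|. Computing x^49 mod 50 for each x (by repeated squaring, reducing mod 50 at every step), the values g(0), g(1), …, g(49) are: 0, 1, 12, 33, 44, 25, 46, 7, 28, 39, 0, 41, 2, 23, 34, 25, 36, 47, 18, 29, 0, 31, 42, 13, 24, 25, 26, 37, 8, 19, 0, 21, 32, 3, 14, 25, 16, 27, 48, 9, 0, 11, 22, 43, 4, 25, 6, 17, 38, 49.
The distinct values are {0, 1, 2, 3, 4, 6, 7, 8, 9, 11, 12, 13, 14, 16, 17, 18, 19, 21, 22, 23, 24, 25, 26, 27, 28, 29, 31, 32, 33, 34, 36, 37, 38, 39, 41, 42, 43, 44, 46, 47, 48, 49}; there are 42 of them.

42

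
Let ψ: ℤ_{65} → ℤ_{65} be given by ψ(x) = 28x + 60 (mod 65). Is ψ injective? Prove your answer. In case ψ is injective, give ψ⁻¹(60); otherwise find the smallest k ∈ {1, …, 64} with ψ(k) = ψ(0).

0

Suppose ψ(a) = ψ(b) in ℤ_{65}. Then 28a + 60 ≡ 28b + 60 (mod 65), therefore 28(a − b) ≡ 0 (mod 65).
Since gcd(28, 65) = 1, 28 is invertible modulo 65, thus a − b ≡ 0 (mod 65), i.e. a = b.
Thus ψ is injective.
We now compute 28⁻¹ mod 65 explicitly. Euclid's algorithm: 65 = 2·28 + 9, 28 = 3·9 + 1; back-substituting gives 1 = 7·28 − 3·65, so 28⁻¹ ≡ 7 (mod 65).
Since ψ is injective, we find ψ⁻¹(60): we need 28x ≡ 60 − 60 ≡ 0 (mod 65). Using 28⁻¹ = 7: x ≡ 7·0 = 0, so x = 0.
Check: ψ(0) = 28·0 + 60 = 60 ≡ 60 (mod 65).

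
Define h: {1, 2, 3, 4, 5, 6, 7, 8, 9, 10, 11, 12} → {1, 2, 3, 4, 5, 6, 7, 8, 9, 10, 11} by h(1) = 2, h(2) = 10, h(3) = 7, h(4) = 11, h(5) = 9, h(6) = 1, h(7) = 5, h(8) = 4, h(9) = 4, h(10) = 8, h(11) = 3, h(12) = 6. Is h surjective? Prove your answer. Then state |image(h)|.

Every element of the codomain has a preimage: 1 = h(6), 2 = h(1), 3 = h(11), 4 = h(8), 5 = h(7), 6 = h(12), 7 = h(3), 8 = h(10), 9 = h(5), 10 = h(2), 11 = h(4).
So h is surjective.
The image of h is {1, 2, 3, 4, 5, 6, 7, 8, 9, 10, 11}, which has 11 elements.

11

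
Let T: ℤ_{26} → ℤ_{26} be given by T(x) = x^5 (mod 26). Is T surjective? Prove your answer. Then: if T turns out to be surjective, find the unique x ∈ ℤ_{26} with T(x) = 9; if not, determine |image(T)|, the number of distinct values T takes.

3

Computing x^5 mod 26 for each x (by repeated squaring, reducing mod 26 at every step), the values T(0), T(1), …, T(25) are: 0, 1, 6, 9, 10, 5, 2, 11, 8, 3, 4, 7, 12, 13, 14, 19, 22, 23, 18, 15, 24, 21, 16, 17, 20, 25.
Every element of ℤ_{26} appears exactly once in this list, so T is a bijection, and in particular surjective.
Since T is surjective, we read off the preimage of 9 from the same table: T(3) = 9, so T⁻¹(9) = 3.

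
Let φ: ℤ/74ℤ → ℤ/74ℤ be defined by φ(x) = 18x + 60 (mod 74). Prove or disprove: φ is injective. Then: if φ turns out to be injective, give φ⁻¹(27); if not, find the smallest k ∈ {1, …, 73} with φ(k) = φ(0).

By definition, φ is injective if φ(a) = φ(b) implies a = b.
We have gcd(18, 74) = 2 > 1. Taking a = 0 and b = 37: φ(0) = 60 and φ(37) = 18·37 + 60 = 726 ≡ 60 (mod 74).
So φ(0) = φ(37) while 0 ≠ 37, hence φ is not injective.
Since φ is not injective, we find the least positive k with φ(k) = φ(0): this means 18k ≡ 0 (mod 74), i.e. 74 ∣ 18k. Since gcd(18, 74) = 2, dividing through by 2 this holds exactly when 37 ∣ 9k, and as gcd(9, 37) = 1, exactly when 37 ∣ k.
The smallest positive such k is 37.

37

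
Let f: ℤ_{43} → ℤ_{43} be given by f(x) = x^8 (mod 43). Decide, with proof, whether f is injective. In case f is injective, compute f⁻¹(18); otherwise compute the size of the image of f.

f(21): Repeated squaring mod 43: 21^1 ≡ 21, 21^2 ≡ 21² = 441 ≡ 11, 21^4 ≡ 11² = 121 ≡ 35, 21^8 ≡ 35² = 1225 ≡ 21. So 21^8 ≡ 21 (mod 43).
f(22): Repeated squaring mod 43: 22^1 ≡ 22, 22^2 ≡ 22² = 484 ≡ 11, 22^4 ≡ 11² = 121 ≡ 35, 22^8 ≡ 35² = 1225 ≡ 21. So 22^8 ≡ 21 (mod 43).
So f(21) = f(22) = 21 while 21 ≠ 22, hence f is not injective.
Since f is not injective, we determine |image(f)|. Computing x^8 mod 43 for each x (by repeated squaring, reducing mod 43 at every step), the values f(0), f(1), …, f(42) are: 0, 1, 41, 25, 4, 13, 36, 6, 35, 23, 17, 11, 14, 38, 31, 24, 16, 10, 40, 15, 9, 21, 21, 9, 15, 40, 10, 16, 24, 31, 38, 14, 11, 17, 23, 35, 6, 36, 13, 4, 25, 41, 1.
The distinct values are {0, 1, 4, 6, 9, 10, 11, 13, 14, 15, 16, 17, 21, 23, 24, 25, 31, 35, 36, 38, 40, 41}; there are 22 of them.

22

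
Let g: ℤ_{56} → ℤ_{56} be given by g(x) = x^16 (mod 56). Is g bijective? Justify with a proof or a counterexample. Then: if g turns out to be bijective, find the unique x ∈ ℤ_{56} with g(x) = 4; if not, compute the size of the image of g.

g(6): Repeated squaring mod 56: 6^1 ≡ 6, 6^2 ≡ 6² = 36, 6^4 ≡ 36² = 1296 ≡ 8, 6^8 ≡ 8² = 64 ≡ 8, 6^16 ≡ 8² = 64 ≡ 8. So 6^16 ≡ 8 (mod 56).
g(8): Repeated squaring mod 56: 8^1 ≡ 8, 8^2 ≡ 8² = 64 ≡ 8, 8^4 ≡ 8² = 64 ≡ 8, 8^8 ≡ 8² = 64 ≡ 8, 8^16 ≡ 8² = 64 ≡ 8. So 8^16 ≡ 8 (mod 56).
So g(6) = g(8) = 8 while 6 ≠ 8, so g is not injective, hence not bijective.
Since g is not bijective, we determine |image(g)|. Computing x^16 mod 56 for each x (by repeated squaring, reducing mod 56 at every step), the values g(0), g(1), …, g(55) are: 0, 1, 16, 25, 32, 9, 8, 49, 8, 9, 32, 25, 16, 1, 0, 1, 16, 25, 32, 9, 8, 49, 8, 9, 32, 25, 16, 1, 0, 1, 16, 25, 32, 9, 8, 49, 8, 9, 32, 25, 16, 1, 0, 1, 16, 25, 32, 9, 8, 49, 8, 9, 32, 25, 16, 1.
The distinct values are {0, 1, 8, 9, 16, 25, 32, 49}; there are 8 of them.

8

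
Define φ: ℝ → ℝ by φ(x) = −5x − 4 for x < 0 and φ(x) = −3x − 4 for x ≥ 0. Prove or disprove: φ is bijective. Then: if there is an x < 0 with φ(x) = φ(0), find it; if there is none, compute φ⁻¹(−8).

4/3

Both pieces are strictly decreasing (slopes −5 and −3), so each is injective on its own interval.
The left piece maps (−∞, 0) onto (−4, ∞); the right piece maps [0, ∞) onto (−∞, −4].
Since −4 = −4, the images partition ℝ: φ is injective and surjective, hence bijective.
Because the two images are disjoint, no x < 0 has φ(x) = φ(0), so we compute φ⁻¹(−8): −8 lies in (−∞, −4], so solve −3x − 4 = −8: x = (−8 + 4)/(−3) = 4/3.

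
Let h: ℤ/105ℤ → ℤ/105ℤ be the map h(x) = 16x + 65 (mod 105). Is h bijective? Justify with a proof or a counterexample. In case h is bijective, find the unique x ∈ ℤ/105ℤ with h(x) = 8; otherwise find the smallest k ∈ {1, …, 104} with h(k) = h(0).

3

Recall that h is injective when h(a) = h(b) forces a = b.
If h(a) = h(b), then 16a ≡ 16b (mod 105). Because gcd(16, 105) = 1, we may cancel 16 to get a ≡ b (mod 105).
We now compute 16⁻¹ mod 105 explicitly. Euclid's algorithm: 105 = 6·16 + 9, 16 = 1·9 + 7, 9 = 1·7 + 2, 7 = 3·2 + 1; back-substituting gives 1 = 46·16 − 7·105, so 16⁻¹ ≡ 46 (mod 105).
For any y ∈ ℤ/105ℤ, x = 46(y − 65) mod 105 satisfies h(x) = 16·46(y − 65) + 65 ≡ y (since 16·46 ≡ 1 mod 105). So every y has a preimage.
Hence h is bijective.
Since h is bijective, we find h⁻¹(8): we need 16x ≡ 8 − 65 ≡ 48 (mod 105). Using 16⁻¹ = 46: x ≡ 46·48 = 2208 = 21·105 + 3, so x = 3.
Check: h(3) = 16·3 + 65 = 113 = 1·105 + 8 ≡ 8 (mod 105).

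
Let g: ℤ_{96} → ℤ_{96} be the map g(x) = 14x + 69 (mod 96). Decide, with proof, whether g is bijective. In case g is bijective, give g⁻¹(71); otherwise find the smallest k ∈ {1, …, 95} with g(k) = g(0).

We have gcd(14, 96) = 2 > 1. Taking u = 0 and v = 48: g(0) = 69 and g(48) = 14·48 + 69 = 741 ≡ 69 (mod 96).
So g(0) = g(48) while 0 ≠ 48, therefore g is not injective, hence not bijective.
Since g is not bijective, we find the least positive k with g(k) = g(0): this means 14k ≡ 0 (mod 96), i.e. 96 ∣ 14k. Since gcd(14, 96) = 2, dividing through by 2 this holds exactly when 48 ∣ 7k, and as gcd(7, 48) = 1, exactly when 48 ∣ k.
The smallest positive such k is 48.

48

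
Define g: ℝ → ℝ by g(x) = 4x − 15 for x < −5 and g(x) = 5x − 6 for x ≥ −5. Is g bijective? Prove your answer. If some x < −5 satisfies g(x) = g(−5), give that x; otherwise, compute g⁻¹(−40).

Both pieces are strictly increasing (slopes 4 and 5), so each is injective on its own interval.
The left piece maps (−∞, −5) onto (−∞, −35); the right piece maps [−5, ∞) onto [−31, ∞).
The images leave a gap (−35 has no preimage), so g is not surjective, hence not bijective.
Because the two images are disjoint, no x < −5 has g(x) = g(−5), so we compute g⁻¹(−40): −40 lies in (−∞, −35), so solve 4x − 15 = −40: x = (−40 + 15)/4 = −25/4.

-25/4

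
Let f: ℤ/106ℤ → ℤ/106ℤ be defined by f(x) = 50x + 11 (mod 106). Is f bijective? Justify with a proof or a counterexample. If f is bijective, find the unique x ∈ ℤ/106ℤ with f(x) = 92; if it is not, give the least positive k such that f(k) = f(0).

By definition, injectivity means: for all s, t in the domain, f(s) = f(t) implies s = t.
We have gcd(50, 106) = 2 > 1. Taking s = 0 and t = 53: f(0) = 11 and f(53) = 50·53 + 11 = 2661 ≡ 11 (mod 106).
So f(0) = f(53) while 0 ≠ 53, therefore f is not injective, hence not bijective.
Since f is not bijective, we find the least positive k with f(k) = f(0): this means 50k ≡ 0 (mod 106), i.e. 106 ∣ 50k. Since gcd(50, 106) = 2, dividing through by 2 this holds exactly when 53 ∣ 25k, and as gcd(25, 53) = 1, exactly when 53 ∣ k.
The smallest positive such k is 53.

53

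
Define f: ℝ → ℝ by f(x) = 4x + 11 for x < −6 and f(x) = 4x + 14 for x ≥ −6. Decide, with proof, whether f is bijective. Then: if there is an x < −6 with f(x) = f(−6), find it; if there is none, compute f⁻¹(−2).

-4

Both pieces are strictly increasing (slopes 4 and 4), so each is injective on its own interval.
The left piece maps (−∞, −6) onto (−∞, −13); the right piece maps [−6, ∞) onto [−10, ∞).
The images leave a gap (−13 has no preimage), so f is not surjective, hence not bijective.
Because the two images are disjoint, no x < −6 has f(x) = f(−6), so we compute f⁻¹(−2): −2 lies in [−10, ∞), so solve 4x + 14 = −2: x = (−2 − 14)/4 = −4.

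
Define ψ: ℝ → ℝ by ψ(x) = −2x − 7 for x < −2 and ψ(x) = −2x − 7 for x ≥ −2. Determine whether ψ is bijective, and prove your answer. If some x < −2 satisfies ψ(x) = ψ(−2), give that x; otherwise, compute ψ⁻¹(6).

Both pieces are strictly decreasing (slopes −2 and −2), so each is injective on its own interval.
The left piece maps (−∞, −2) onto (−3, ∞); the right piece maps [−2, ∞) onto (−∞, −3].
Since −3 = −3, the images partition ℝ: ψ is injective and surjective, hence bijective.
Because the two images are disjoint, no x < −2 has ψ(x) = ψ(−2), so we compute ψ⁻¹(6): 6 lies in (−3, ∞), so solve −2x − 7 = 6: x = (6 + 7)/(−2) = −13/2.

-13/2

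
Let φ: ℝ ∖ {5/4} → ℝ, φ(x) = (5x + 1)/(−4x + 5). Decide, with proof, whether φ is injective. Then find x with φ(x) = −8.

41/27

Suppose φ(s) = φ(t). Cross-multiplying: (5s + 1)(−4t + 5) = (5t + 1)(−4s + 5).
Expanding both sides and cancelling the symmetric terms leaves 29·(s − t) = 0. Since 29 ≠ 0, s = t. Hence φ is injective.
Solving φ(x) = −8: cross-multiplying gives 5x + 1 = −8(−4x + 5), which rearranges to −27x = −41, so x = 41/27.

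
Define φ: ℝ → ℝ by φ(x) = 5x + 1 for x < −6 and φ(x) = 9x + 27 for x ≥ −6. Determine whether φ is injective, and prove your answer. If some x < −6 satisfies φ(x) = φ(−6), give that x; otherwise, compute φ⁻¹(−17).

-44/9

Both pieces are strictly increasing (slopes 5 and 9), so each is injective on its own interval.
The left piece maps (−∞, −6) onto (−∞, −29); the right piece maps [−6, ∞) onto [−27, ∞).
These images are disjoint, so no value is attained by both pieces. So φ is injective.
Because the two images are disjoint, no x < −6 has φ(x) = φ(−6), so we compute φ⁻¹(−17): −17 lies in [−27, ∞), so solve 9x + 27 = −17: x = (−17 − 27)/9 = −44/9.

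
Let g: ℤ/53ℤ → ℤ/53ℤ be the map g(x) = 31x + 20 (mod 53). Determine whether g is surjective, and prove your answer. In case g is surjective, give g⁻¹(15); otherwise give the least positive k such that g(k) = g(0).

46

By definition, surjectivity means every element of the codomain has a preimage under g.
Since gcd(31, 53) = 1, 31 is invertible modulo 53. Euclid's algorithm: 53 = 1·31 + 22, 31 = 1·22 + 9, 22 = 2·9 + 4, 9 = 2·4 + 1; back-substituting gives 1 = 12·31 − 7·53, so 31⁻¹ ≡ 12 (mod 53).
Then y ↦ 12(y − 20) is a two-sided inverse to g, so every y ∈ ℤ/53ℤ has a preimage.
Therefore g is surjective.
Since g is surjective, we compute g⁻¹(15): solve 31x + 20 ≡ 15 (mod 53), i.e. 31x ≡ 48 (mod 53).
Multiplying by 31⁻¹ = 12 gives x ≡ 12·48 = 576 = 10·53 + 46 ≡ 46 (mod 53).
Check: g(46) = 31·46 + 20 = 1446 = 27·53 + 15 ≡ 15 (mod 53).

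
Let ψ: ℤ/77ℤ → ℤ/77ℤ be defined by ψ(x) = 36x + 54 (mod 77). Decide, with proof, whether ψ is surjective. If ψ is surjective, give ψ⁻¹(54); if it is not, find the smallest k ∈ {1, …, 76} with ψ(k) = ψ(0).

Since gcd(36, 77) = 1, 36 is invertible modulo 77. Euclid's algorithm: 77 = 2·36 + 5, 36 = 7·5 + 1; back-substituting gives 1 = 15·36 − 7·77, so 36⁻¹ ≡ 15 (mod 77).
Then y ↦ 15(y − 54) is a two-sided inverse to ψ, so every y ∈ ℤ/77ℤ has a preimage.
Hence ψ is surjective.
Since ψ is surjective, we compute ψ⁻¹(54): solve 36x + 54 ≡ 54 (mod 77), i.e. 36x ≡ 0 (mod 77).
Multiplying by 36⁻¹ = 15 gives x ≡ 15·0 = 0 ≡ 0 (mod 77).
Check: ψ(0) = 36·0 + 54 = 54 ≡ 54 (mod 77).

0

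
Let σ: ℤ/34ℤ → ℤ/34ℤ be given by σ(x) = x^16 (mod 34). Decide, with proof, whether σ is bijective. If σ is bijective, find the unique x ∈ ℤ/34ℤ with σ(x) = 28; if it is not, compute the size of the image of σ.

4

σ(1) = 1^16 = 1.
σ(3): Repeated squaring mod 34: 3^1 ≡ 3, 3^2 ≡ 3² = 9, 3^4 ≡ 9² = 81 ≡ 13, 3^8 ≡ 13² = 169 ≡ 33, 3^16 ≡ 33² = 1089 ≡ 1. So 3^16 ≡ 1 (mod 34).
So σ(1) = σ(3) = 1 while 1 ≠ 3, therefore σ is not injective, hence not bijective.
Since σ is not bijective, we determine |image(σ)|. Computing x^16 mod 34 for each x (by repeated squaring, reducing mod 34 at every step), the values σ(0), σ(1), …, σ(33) are: 0, 1, 18, 1, 18, 1, 18, 1, 18, 1, 18, 1, 18, 1, 18, 1, 18, 17, 18, 1, 18, 1, 18, 1, 18, 1, 18, 1, 18, 1, 18, 1, 18, 1.
The distinct values are {0, 1, 17, 18}; there are 4 of them.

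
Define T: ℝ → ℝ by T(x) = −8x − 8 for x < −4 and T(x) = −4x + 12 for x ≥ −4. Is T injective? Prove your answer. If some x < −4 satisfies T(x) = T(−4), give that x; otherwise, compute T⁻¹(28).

Both pieces are strictly decreasing (slopes −8 and −4), so each is injective on its own interval.
The left piece maps (−∞, −4) onto (24, ∞); the right piece maps [−4, ∞) onto (−∞, 28].
These images overlap. In particular T(−4) = 28 (right piece), and solving −8x − 8 = 28 on the left piece gives x = −9/2 < −4.
So T(−9/2) = T(−4) with −9/2 ≠ −4, and T is not injective. This x = −9/2 is the requested value below −4.

-9/2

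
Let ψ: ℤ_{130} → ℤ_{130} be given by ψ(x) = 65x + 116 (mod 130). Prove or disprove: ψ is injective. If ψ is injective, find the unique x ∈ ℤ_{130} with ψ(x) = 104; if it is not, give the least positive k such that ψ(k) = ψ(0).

2

By definition, ψ is injective if ψ(s) = ψ(t) implies s = t.
We have gcd(65, 130) = 65 > 1. Taking s = 0 and t = 2: ψ(0) = 116 and ψ(2) = 65·2 + 116 = 246 ≡ 116 (mod 130).
So ψ(0) = ψ(2) while 0 ≠ 2, therefore ψ is not injective.
Since ψ is not injective, we find the least positive k with ψ(k) = ψ(0): this means 65k ≡ 0 (mod 130), i.e. 130 ∣ 65k. Since gcd(65, 130) = 65, dividing through by 65 this holds exactly when 2 ∣ k.
The smallest positive such k is 2.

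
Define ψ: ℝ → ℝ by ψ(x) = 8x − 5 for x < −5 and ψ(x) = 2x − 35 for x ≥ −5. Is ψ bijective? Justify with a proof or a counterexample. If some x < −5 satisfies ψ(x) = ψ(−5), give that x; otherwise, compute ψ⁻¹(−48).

-43/8

Both pieces are strictly increasing (slopes 8 and 2), so each is injective on its own interval.
The left piece maps (−∞, −5) onto (−∞, −45); the right piece maps [−5, ∞) onto [−45, ∞).
Since −45 = −45, the images partition ℝ: ψ is injective and surjective, hence bijective.
Because the two images are disjoint, no x < −5 has ψ(x) = ψ(−5), so we compute ψ⁻¹(−48): −48 lies in (−∞, −45), so solve 8x − 5 = −48: x = (−48 + 5)/8 = −43/8.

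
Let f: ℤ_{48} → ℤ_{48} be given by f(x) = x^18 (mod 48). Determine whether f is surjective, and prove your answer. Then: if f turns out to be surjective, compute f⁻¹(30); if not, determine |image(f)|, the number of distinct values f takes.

f(2): Repeated squaring mod 48: 2^1 ≡ 2, 2^2 ≡ 2² = 4, 2^4 ≡ 4² = 16, 2^8 ≡ 16² = 256 ≡ 16, 2^16 ≡ 16² = 256 ≡ 16. Since 18 = 16 + 2, 2^18 ≡ 16·4: 16·4 = 64 ≡ 16. So 2^18 ≡ 16 (mod 48).
f(4): Repeated squaring mod 48: 4^1 ≡ 4, 4^2 ≡ 4² = 16, 4^4 ≡ 16² = 256 ≡ 16, 4^8 ≡ 16² = 256 ≡ 16, 4^16 ≡ 16² = 256 ≡ 16. Since 18 = 16 + 2, 4^18 ≡ 16·16: 16·16 = 256 ≡ 16. So 4^18 ≡ 16 (mod 48).
So f(2) = f(4) = 16 while 2 ≠ 4, so f is not injective.
A non-injective map from the 48-element set ℤ_{48} to itself takes at most 47 distinct values, so it cannot be surjective. So f is not surjective.
Since f is not surjective, we determine |image(f)|. Computing x^18 mod 48 for each x (by repeated squaring, reducing mod 48 at every step), the values f(0), f(1), …, f(47) are: 0, 1, 16, 9, 16, 25, 0, 1, 16, 33, 16, 25, 0, 25, 16, 33, 16, 1, 0, 25, 16, 9, 16, 1, 0, 1, 16, 9, 16, 25, 0, 1, 16, 33, 16, 25, 0, 25, 16, 33, 16, 1, 0, 25, 16, 9, 16, 1.
The distinct values are {0, 1, 9, 16, 25, 33}; there are 6 of them.

6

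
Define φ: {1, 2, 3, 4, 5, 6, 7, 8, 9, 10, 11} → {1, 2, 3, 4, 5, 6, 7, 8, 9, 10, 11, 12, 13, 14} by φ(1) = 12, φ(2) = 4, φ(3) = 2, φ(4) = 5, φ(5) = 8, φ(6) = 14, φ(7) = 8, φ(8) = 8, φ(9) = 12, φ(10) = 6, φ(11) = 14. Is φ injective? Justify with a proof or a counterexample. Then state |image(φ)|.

φ(5) = 8 = φ(7) with 5 ≠ 7, so φ is not injective.
The image of φ is {2, 4, 5, 6, 8, 12, 14}, which has 7 elements.

7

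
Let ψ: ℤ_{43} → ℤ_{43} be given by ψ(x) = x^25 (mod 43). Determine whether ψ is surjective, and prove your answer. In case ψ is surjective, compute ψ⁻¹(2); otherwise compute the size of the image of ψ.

Since 43 is prime, the nonzero elements of ℤ_{43} form a cyclic group of order 42.
As gcd(25, 42) = 1, raising to the 25th power is a bijection on this group: if s^25 ≡ t^25 then (st^{−1})^25 = 1, and the only element of order dividing gcd(25, 42) = 1 is 1, so s = t.
With ψ(0) = 0 this makes ψ injective on all of ℤ_{43}, hence bijective (finite equal-size domain and codomain). In particular ψ is surjective.
Since ψ is surjective, we find the preimage of 2. The inverse of x ↦ x^25 on (ℤ_{43})^× is x ↦ x^37, because 25·37 = 925 = 22·42 + 1 ≡ 1 (mod 42) and x^{42} = 1 for x ≠ 0 (Fermat). So ψ⁻¹(2) = 2^37 mod 43.
Repeated squaring mod 43: 2^1 ≡ 2, 2^2 ≡ 2² = 4, 2^4 ≡ 4² = 16, 2^8 ≡ 16² = 256 ≡ 41, 2^16 ≡ 41² = 1681 ≡ 4, 2^32 ≡ 4² = 16. Since 37 = 32 + 4 + 1, 2^37 ≡ 16·16·2: 16·16 = 256 ≡ 41, then 41·2 = 82 ≡ 39. So 2^37 ≡ 39 (mod 43).
Hence ψ⁻¹(2) = 39.

39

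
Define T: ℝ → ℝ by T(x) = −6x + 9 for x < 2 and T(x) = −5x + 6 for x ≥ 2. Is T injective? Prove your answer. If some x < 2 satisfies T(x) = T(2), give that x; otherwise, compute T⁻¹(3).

Both pieces are strictly decreasing (slopes −6 and −5), so each is injective on its own interval.
The left piece maps (−∞, 2) onto (−3, ∞); the right piece maps [2, ∞) onto (−∞, −4].
These images are disjoint, so no value is attained by both pieces. Therefore T is injective.
Because the two images are disjoint, no x < 2 has T(x) = T(2), so we compute T⁻¹(3): 3 lies in (−3, ∞), so solve −6x + 9 = 3: x = (3 − 9)/(−6) = 1.

1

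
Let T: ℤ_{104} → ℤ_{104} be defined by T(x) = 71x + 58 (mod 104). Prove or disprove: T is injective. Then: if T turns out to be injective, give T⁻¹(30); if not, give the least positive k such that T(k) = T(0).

Recall: injectivity means: for all u, v in the domain, T(u) = T(v) implies u = v.
If T(u) = T(v), then 71u ≡ 71v (mod 104). Because gcd(71, 104) = 1, we may cancel 71 to get u ≡ v (mod 104).
Therefore T is injective.
We now compute 71⁻¹ mod 104 explicitly. Euclid's algorithm: 104 = 1·71 + 33, 71 = 2·33 + 5, 33 = 6·5 + 3, 5 = 1·3 + 2, 3 = 1·2 + 1; back-substituting gives 1 = 63·71 − 43·104, so 71⁻¹ ≡ 63 (mod 104).
Since T is injective, we compute T⁻¹(30): solve 71x + 58 ≡ 30 (mod 104), i.e. 71x ≡ 76 (mod 104).
Multiplying by 71⁻¹ = 63 gives x ≡ 63·76 = 4788 = 46·104 + 4 ≡ 4 (mod 104).
Check: T(4) = 71·4 + 58 = 342 = 3·104 + 30 ≡ 30 (mod 104).

4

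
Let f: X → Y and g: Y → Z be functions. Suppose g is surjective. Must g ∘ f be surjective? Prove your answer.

not surjective

No. Take X = {1}, Y = Z = {1, 2, 3, 4, 5}, f(1) = 1, and g = identity (surjective).
Then (g ∘ f)(1) = 1, and 5 ∈ Z has no preimage under g ∘ f, so g ∘ f is not surjective.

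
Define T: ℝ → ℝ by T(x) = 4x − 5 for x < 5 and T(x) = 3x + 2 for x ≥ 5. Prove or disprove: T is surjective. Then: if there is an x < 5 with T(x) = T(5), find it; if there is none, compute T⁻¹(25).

Both pieces are strictly increasing (slopes 4 and 3), so each is injective on its own interval.
The left piece maps (−∞, 5) onto (−∞, 15); the right piece maps [5, ∞) onto [17, ∞).
The union (−∞, 15) ∪ [17, ∞) omits the interval between 15 and 17; in particular 15 has no preimage. So T is not surjective.
Because the two images are disjoint, no x < 5 has T(x) = T(5), so we compute T⁻¹(25): 25 lies in [17, ∞), so solve 3x + 2 = 25: x = (25 − 2)/3 = 23/3.

23/3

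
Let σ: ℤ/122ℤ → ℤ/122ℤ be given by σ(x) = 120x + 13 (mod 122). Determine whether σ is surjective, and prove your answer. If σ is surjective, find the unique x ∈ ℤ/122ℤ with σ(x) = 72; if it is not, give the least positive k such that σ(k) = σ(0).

Since gcd(120, 122) = 2, we have 120x ≡ 0 (mod 2) for all x, so σ(x) ≡ 1 (mod 2).
But 0 ≢ 1 (mod 2), so 0 ∈ ℤ/122ℤ has no preimage. Therefore σ is not surjective.
Since σ is not surjective, we find the least positive k with σ(k) = σ(0): this means 120k ≡ 0 (mod 122), i.e. 122 ∣ 120k. Since gcd(120, 122) = 2, dividing through by 2 this holds exactly when 61 ∣ 60k, and as gcd(60, 61) = 1, exactly when 61 ∣ k.
The smallest positive such k is 61.

61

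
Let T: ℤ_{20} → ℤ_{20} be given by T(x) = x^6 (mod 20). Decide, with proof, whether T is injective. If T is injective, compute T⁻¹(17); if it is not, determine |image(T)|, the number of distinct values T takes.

T(4): Repeated squaring mod 20: 4^1 ≡ 4, 4^2 ≡ 4² = 16, 4^4 ≡ 16² = 256 ≡ 16. Since 6 = 4 + 2, 4^6 ≡ 16·16: 16·16 = 256 ≡ 16. So 4^6 ≡ 16 (mod 20).
T(6): Repeated squaring mod 20: 6^1 ≡ 6, 6^2 ≡ 6² = 36 ≡ 16, 6^4 ≡ 16² = 256 ≡ 16. Since 6 = 4 + 2, 6^6 ≡ 16·16: 16·16 = 256 ≡ 16. So 6^6 ≡ 16 (mod 20).
So T(4) = T(6) = 16 while 4 ≠ 6, hence T is not injective.
Since T is not injective, we determine |image(T)|. Computing x^6 mod 20 for each x (by repeated squaring, reducing mod 20 at every step), the values T(0), T(1), …, T(19) are: 0, 1, 4, 9, 16, 5, 16, 9, 4, 1, 0, 1, 4, 9, 16, 5, 16, 9, 4, 1.
The distinct values are {0, 1, 4, 5, 9, 16}; there are 6 of them.

6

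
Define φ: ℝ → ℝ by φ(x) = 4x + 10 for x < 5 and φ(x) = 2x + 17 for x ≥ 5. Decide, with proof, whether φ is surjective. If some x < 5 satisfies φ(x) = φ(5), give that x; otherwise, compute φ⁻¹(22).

17/4

Both pieces are strictly increasing (slopes 4 and 2), so each is injective on its own interval.
The left piece maps (−∞, 5) onto (−∞, 30); the right piece maps [5, ∞) onto [27, ∞).
The union (−∞, 30) ∪ [27, ∞) covers ℝ, so φ is surjective.
For the follow-up: the images overlap, so an x < 5 with φ(x) = φ(5) exists. φ(5) = 27; solving 4x + 10 = 27 for x < 5 gives x = (27 − 10)/4 = 17/4.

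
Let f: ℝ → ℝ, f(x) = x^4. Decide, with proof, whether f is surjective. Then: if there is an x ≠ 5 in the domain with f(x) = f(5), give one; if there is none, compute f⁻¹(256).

-5

Since 4 is even, x^4 ≥ 0 for all x ∈ ℝ, so −1 ∈ ℝ has no preimage. Therefore f is not surjective.
For the follow-up, such an x exists: taking x = −5 ∈ ℝ gives f(−5) = 625 = f(5) with −5 ≠ 5.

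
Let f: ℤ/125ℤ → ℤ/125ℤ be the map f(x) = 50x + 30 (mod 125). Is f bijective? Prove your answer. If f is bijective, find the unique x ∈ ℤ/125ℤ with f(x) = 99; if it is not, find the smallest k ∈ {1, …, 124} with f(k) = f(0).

We have gcd(50, 125) = 25 > 1. Taking x_1 = 0 and x_2 = 5: f(0) = 30 and f(5) = 50·5 + 30 = 280 ≡ 30 (mod 125).
So f(0) = f(5) while 0 ≠ 5, thus f is not injective, hence not bijective.
Since f is not bijective, we find the least positive k with f(k) = f(0): this means 50k ≡ 0 (mod 125), i.e. 125 ∣ 50k. Since gcd(50, 125) = 25, dividing through by 25 this holds exactly when 5 ∣ 2k, and as gcd(2, 5) = 1, exactly when 5 ∣ k.
The smallest positive such k is 5.

5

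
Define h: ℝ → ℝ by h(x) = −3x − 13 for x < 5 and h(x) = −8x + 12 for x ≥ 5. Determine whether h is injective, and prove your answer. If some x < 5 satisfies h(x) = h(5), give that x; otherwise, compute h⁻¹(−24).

11/3

Both pieces are strictly decreasing (slopes −3 and −8), so each is injective on its own interval.
The left piece maps (−∞, 5) onto (−28, ∞); the right piece maps [5, ∞) onto (−∞, −28].
These images are disjoint, so no value is attained by both pieces. Hence h is injective.
Because the two images are disjoint, no x < 5 has h(x) = h(5), so we compute h⁻¹(−24): −24 lies in (−28, ∞), so solve −3x − 13 = −24: x = (−24 + 13)/(−3) = 11/3.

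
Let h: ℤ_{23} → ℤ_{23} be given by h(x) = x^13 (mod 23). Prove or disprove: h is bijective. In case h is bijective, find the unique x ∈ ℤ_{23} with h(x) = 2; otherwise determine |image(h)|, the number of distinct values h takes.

18

Since 23 is prime, the nonzero elements of ℤ_{23} form a cyclic group of order 22.
As gcd(13, 22) = 1, raising to the 13th power is a bijection on this group: if a^13 ≡ b^13 then (ab^{−1})^13 = 1, and the only element of order dividing gcd(13, 22) = 1 is 1, so a = b.
With h(0) = 0 this makes h injective on all of ℤ_{23}, hence bijective (finite equal-size domain and codomain). In particular h is bijective.
Since h is bijective, we find the preimage of 2. The inverse of x ↦ x^13 on (ℤ_{23})^× is x ↦ x^17, because 13·17 = 221 = 10·22 + 1 ≡ 1 (mod 22) and x^{22} = 1 for x ≠ 0 (Fermat). So h⁻¹(2) = 2^17 mod 23.
Repeated squaring mod 23: 2^1 ≡ 2, 2^2 ≡ 2² = 4, 2^4 ≡ 4² = 16, 2^8 ≡ 16² = 256 ≡ 3, 2^16 ≡ 3² = 9. Since 17 = 16 + 1, 2^17 ≡ 9·2: 9·2 = 18. So 2^17 ≡ 18 (mod 23).
Hence h⁻¹(2) = 18.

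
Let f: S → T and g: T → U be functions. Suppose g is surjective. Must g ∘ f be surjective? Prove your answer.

not surjective

No. Take S = {0}, T = U = {0, 1, 2, 3}, f(0) = 0, and g = identity (surjective).
Then (g ∘ f)(0) = 0, and 3 ∈ U has no preimage under g ∘ f, so g ∘ f is not surjective.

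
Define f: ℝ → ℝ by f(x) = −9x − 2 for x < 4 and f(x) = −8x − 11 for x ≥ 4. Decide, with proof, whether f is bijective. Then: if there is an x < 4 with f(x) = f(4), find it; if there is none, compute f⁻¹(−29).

3

Both pieces are strictly decreasing (slopes −9 and −8), so each is injective on its own interval.
The left piece maps (−∞, 4) onto (−38, ∞); the right piece maps [4, ∞) onto (−∞, −43].
The images leave a gap (−38 has no preimage), so f is not surjective, hence not bijective.
Because the two images are disjoint, no x < 4 has f(x) = f(4), so we compute f⁻¹(−29): −29 lies in (−38, ∞), so solve −9x − 2 = −29: x = (−29 + 2)/(−9) = 3.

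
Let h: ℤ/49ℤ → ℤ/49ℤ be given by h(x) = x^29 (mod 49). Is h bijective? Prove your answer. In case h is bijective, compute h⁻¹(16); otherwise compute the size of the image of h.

43

h(0) = 0^29 = 0.
h(7): Repeated squaring mod 49: 7^1 ≡ 7, 7^2 ≡ 7² = 49 ≡ 0, 7^4 ≡ 0² = 0, 7^8 ≡ 0² = 0, 7^16 ≡ 0² = 0. Since 29 = 16 + 8 + 4 + 1, 7^29 ≡ 0·0·0·7: 0·0 = 0, then 0·0 = 0, then 0·7 = 0. So 7^29 ≡ 0 (mod 49).
So h(0) = h(7) = 0 while 0 ≠ 7, so h is not injective, hence not bijective.
Since h is not bijective, we determine |image(h)|. Computing x^29 mod 49 for each x (by repeated squaring, reducing mod 49 at every step), the values h(0), h(1), …, h(48) are: 0, 1, 11, 5, 23, 3, 6, 0, 8, 25, 33, 2, 17, 13, 0, 15, 39, 12, 30, 31, 20, 0, 22, 4, 40, 9, 45, 27, 0, 29, 18, 19, 37, 10, 34, 0, 36, 32, 47, 16, 24, 41, 0, 43, 46, 26, 44, 38, 48.
The distinct values are {0, 1, 2, 3, 4, 5, 6, 8, 9, 10, 11, 12, 13, 15, 16, 17, 18, 19, 20, 22, 23, 24, 25, 26, 27, 29, 30, 31, 32, 33, 34, 36, 37, 38, 39, 40, 41, 43, 44, 45, 46, 47, 48}; there are 43 of them.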